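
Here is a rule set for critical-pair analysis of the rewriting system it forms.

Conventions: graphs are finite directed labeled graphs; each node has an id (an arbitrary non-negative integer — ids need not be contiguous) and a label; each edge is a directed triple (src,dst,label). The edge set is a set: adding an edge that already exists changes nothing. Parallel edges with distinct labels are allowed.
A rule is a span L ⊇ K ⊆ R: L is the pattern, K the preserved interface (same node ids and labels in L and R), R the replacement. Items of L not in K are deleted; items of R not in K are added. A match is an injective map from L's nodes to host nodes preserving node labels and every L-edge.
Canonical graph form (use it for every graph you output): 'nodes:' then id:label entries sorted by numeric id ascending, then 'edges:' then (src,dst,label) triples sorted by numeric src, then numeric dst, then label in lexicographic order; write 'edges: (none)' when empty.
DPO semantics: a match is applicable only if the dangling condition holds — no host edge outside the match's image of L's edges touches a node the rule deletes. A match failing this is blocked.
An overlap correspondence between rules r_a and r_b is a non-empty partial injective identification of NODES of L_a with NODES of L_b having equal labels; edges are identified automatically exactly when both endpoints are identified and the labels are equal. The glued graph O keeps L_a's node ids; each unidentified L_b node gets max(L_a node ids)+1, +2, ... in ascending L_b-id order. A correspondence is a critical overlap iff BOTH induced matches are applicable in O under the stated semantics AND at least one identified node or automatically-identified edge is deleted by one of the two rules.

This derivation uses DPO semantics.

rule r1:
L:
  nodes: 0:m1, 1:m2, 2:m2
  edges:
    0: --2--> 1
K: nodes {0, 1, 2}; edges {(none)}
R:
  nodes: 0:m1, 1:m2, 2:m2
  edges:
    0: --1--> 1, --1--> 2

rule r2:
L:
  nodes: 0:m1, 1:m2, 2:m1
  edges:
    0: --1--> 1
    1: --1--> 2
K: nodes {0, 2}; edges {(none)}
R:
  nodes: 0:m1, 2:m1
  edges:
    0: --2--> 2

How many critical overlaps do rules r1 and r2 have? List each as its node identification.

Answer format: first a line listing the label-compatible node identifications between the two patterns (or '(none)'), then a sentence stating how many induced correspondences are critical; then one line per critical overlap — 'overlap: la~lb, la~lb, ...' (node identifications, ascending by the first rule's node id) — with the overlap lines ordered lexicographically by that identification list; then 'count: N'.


label-compatible node identifications between L(r1) and L(r2): 0~0, 0~2, 1~1, 2~1
3 of the induced correspondences are critical overlaps of r1 and r2.
overlap: 0~0, 2~1
overlap: 0~2, 2~1
overlap: 2~1
count: 3


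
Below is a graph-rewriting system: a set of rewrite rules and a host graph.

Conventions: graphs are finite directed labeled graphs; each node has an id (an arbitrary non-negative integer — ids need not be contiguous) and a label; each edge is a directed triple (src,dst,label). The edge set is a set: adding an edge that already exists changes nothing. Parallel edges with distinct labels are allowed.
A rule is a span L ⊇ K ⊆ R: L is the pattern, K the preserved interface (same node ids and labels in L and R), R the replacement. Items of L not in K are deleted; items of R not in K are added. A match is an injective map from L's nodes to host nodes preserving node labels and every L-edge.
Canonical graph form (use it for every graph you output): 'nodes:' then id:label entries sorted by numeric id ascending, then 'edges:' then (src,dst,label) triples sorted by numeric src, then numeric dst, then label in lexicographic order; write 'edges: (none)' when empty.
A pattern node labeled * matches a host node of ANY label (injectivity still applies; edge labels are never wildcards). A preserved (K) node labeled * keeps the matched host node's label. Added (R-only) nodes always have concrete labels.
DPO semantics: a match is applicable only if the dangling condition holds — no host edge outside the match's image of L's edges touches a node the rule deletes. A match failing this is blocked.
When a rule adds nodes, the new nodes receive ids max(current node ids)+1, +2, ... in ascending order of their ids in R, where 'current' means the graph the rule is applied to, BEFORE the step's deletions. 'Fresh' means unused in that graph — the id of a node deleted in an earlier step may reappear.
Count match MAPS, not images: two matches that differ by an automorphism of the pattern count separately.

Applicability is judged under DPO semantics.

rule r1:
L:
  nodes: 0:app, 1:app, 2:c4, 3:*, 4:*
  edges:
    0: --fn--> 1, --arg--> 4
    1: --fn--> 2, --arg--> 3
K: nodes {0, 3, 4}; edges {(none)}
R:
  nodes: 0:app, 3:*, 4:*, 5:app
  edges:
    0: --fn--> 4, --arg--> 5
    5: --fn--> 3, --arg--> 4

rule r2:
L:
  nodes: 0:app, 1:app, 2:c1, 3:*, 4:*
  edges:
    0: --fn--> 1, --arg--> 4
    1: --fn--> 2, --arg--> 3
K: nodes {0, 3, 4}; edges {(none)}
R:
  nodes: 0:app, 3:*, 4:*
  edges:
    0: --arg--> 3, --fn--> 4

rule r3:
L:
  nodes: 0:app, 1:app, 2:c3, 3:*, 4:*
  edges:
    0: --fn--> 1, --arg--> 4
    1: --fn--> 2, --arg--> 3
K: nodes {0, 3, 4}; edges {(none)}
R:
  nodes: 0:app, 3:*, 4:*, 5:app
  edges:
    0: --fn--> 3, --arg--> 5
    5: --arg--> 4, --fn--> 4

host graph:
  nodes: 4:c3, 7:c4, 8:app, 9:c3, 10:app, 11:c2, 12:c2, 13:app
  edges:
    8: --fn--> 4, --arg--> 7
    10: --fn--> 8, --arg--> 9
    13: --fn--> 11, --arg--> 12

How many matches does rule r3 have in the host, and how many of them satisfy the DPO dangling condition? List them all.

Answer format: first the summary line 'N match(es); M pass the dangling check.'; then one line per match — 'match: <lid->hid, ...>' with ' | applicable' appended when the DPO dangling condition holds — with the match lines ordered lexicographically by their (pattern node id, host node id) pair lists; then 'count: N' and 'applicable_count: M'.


1 match(es); 1 pass the dangling check.
match: 0->10, 1->8, 2->4, 3->7, 4->9 | applicable
count: 1
applicable_count: 1


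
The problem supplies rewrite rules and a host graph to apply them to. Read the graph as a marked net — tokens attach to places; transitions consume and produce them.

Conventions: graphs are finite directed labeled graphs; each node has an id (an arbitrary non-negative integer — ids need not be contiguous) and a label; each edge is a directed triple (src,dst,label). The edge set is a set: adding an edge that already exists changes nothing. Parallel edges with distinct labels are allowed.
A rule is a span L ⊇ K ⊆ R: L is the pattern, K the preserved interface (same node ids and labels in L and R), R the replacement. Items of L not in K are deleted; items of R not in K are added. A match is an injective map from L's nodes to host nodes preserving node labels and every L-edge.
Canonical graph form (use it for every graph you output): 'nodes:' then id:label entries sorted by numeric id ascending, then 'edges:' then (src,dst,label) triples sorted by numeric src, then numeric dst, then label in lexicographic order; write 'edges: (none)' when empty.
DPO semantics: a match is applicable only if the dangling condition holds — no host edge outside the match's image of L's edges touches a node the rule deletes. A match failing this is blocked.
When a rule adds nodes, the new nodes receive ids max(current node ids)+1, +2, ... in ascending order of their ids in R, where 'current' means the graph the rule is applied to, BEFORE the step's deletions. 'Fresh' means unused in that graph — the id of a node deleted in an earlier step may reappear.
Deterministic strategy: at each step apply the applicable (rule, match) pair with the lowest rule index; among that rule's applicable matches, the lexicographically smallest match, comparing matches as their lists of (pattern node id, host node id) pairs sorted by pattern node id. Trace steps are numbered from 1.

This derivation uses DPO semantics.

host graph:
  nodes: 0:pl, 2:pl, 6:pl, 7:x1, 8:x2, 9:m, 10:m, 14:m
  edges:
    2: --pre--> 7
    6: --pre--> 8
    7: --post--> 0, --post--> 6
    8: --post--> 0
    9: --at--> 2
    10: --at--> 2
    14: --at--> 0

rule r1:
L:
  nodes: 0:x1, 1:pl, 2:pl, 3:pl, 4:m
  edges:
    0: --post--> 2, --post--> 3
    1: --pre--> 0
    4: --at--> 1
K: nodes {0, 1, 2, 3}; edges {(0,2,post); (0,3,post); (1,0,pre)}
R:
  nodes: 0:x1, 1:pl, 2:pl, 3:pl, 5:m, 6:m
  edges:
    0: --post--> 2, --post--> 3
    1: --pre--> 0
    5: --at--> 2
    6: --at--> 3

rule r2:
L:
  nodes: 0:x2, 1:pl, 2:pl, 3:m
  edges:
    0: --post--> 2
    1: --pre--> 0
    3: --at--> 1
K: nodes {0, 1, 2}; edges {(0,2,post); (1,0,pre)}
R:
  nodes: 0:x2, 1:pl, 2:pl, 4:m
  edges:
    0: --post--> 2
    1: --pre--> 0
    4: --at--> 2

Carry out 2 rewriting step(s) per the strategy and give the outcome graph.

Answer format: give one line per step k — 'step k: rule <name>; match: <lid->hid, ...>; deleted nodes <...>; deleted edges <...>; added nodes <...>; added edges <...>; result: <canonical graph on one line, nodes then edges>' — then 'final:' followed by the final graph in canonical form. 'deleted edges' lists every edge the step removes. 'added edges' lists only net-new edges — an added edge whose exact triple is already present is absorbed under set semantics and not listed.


step 1: rule r1; match: 0->7, 1->2, 2->0, 3->6, 4->9; deleted nodes 9; deleted edges (9,2,at); added nodes 15, 16; added edges (15,0,at); (16,6,at); result: nodes: 0:pl, 2:pl, 6:pl, 7:x1, 8:x2, 10:m, 14:m, 15:m, 16:m edges: (2,7,pre); (6,8,pre); (7,0,post); (7,6,post); (8,0,post); (10,2,at); (14,0,at); (15,0,at); (16,6,at)
step 2: rule r1; match: 0->7, 1->2, 2->0, 3->6, 4->10; deleted nodes 10; deleted edges (10,2,at); added nodes 17, 18; added edges (17,0,at); (18,6,at); result: nodes: 0:pl, 2:pl, 6:pl, 7:x1, 8:x2, 14:m, 15:m, 16:m, 17:m, 18:m edges: (2,7,pre); (6,8,pre); (7,0,post); (7,6,post); (8,0,post); (14,0,at); (15,0,at); (16,6,at); (17,0,at); (18,6,at)
final:
nodes: 0:pl, 2:pl, 6:pl, 7:x1, 8:x2, 14:m, 15:m, 16:m, 17:m, 18:m
edges: (2,7,pre); (6,8,pre); (7,0,post); (7,6,post); (8,0,post); (14,0,at); (15,0,at); (16,6,at); (17,0,at); (18,6,at)


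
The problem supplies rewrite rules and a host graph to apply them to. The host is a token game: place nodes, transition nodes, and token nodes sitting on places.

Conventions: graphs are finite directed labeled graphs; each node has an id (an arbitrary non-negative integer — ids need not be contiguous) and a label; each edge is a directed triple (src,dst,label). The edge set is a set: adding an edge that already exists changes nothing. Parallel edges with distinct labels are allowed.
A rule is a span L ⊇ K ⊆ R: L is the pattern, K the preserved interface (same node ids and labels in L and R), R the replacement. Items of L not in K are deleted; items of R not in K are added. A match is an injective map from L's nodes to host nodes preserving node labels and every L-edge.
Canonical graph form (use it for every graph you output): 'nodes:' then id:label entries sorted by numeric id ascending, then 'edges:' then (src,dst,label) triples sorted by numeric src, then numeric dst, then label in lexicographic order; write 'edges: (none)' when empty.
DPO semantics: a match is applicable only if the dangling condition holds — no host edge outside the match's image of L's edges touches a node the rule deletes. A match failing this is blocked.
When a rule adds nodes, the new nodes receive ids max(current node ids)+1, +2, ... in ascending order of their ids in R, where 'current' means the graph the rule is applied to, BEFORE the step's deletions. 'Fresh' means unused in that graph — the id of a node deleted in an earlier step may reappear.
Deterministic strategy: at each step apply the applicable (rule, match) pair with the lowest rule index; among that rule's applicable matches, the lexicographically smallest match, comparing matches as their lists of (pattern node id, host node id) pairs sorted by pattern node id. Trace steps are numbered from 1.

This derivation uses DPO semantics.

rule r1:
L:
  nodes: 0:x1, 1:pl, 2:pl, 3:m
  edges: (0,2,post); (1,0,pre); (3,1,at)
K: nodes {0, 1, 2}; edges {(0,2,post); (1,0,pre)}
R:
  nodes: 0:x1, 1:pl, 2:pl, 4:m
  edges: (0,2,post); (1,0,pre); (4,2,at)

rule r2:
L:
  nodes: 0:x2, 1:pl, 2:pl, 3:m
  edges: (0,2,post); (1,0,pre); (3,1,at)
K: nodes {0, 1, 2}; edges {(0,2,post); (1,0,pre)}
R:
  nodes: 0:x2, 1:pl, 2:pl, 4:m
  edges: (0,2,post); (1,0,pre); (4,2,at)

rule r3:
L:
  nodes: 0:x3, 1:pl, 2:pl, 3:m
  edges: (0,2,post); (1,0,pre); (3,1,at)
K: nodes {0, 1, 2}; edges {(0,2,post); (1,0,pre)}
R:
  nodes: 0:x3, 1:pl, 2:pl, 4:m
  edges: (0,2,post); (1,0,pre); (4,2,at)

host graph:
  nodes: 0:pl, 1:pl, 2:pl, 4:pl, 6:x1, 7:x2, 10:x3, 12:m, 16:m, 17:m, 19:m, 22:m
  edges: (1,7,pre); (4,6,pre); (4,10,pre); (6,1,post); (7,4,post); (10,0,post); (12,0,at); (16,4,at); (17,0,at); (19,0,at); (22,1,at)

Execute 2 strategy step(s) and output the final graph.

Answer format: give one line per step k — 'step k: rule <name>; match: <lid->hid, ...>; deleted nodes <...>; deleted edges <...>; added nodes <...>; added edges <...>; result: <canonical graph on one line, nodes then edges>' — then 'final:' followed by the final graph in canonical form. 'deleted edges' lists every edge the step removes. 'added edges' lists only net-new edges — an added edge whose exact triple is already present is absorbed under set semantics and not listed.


step 1: rule r1; match: 0->6, 1->4, 2->1, 3->16; deleted nodes 16; deleted edges (16,4,at); added nodes 23; added edges (23,1,at); result: nodes: 0:pl, 1:pl, 2:pl, 4:pl, 6:x1, 7:x2, 10:x3, 12:m, 17:m, 19:m, 22:m, 23:m edges: (1,7,pre); (4,6,pre); (4,10,pre); (6,1,post); (7,4,post); (10,0,post); (12,0,at); (17,0,at); (19,0,at); (22,1,at); (23,1,at)
step 2: rule r2; match: 0->7, 1->1, 2->4, 3->22; deleted nodes 22; deleted edges (22,1,at); added nodes 24; added edges (24,4,at); result: nodes: 0:pl, 1:pl, 2:pl, 4:pl, 6:x1, 7:x2, 10:x3, 12:m, 17:m, 19:m, 23:m, 24:m edges: (1,7,pre); (4,6,pre); (4,10,pre); (6,1,post); (7,4,post); (10,0,post); (12,0,at); (17,0,at); (19,0,at); (23,1,at); (24,4,at)
final:
nodes: 0:pl, 1:pl, 2:pl, 4:pl, 6:x1, 7:x2, 10:x3, 12:m, 17:m, 19:m, 23:m, 24:m
edges: (1,7,pre); (4,6,pre); (4,10,pre); (6,1,post); (7,4,post); (10,0,post); (12,0,at); (17,0,at); (19,0,at); (23,1,at); (24,4,at)


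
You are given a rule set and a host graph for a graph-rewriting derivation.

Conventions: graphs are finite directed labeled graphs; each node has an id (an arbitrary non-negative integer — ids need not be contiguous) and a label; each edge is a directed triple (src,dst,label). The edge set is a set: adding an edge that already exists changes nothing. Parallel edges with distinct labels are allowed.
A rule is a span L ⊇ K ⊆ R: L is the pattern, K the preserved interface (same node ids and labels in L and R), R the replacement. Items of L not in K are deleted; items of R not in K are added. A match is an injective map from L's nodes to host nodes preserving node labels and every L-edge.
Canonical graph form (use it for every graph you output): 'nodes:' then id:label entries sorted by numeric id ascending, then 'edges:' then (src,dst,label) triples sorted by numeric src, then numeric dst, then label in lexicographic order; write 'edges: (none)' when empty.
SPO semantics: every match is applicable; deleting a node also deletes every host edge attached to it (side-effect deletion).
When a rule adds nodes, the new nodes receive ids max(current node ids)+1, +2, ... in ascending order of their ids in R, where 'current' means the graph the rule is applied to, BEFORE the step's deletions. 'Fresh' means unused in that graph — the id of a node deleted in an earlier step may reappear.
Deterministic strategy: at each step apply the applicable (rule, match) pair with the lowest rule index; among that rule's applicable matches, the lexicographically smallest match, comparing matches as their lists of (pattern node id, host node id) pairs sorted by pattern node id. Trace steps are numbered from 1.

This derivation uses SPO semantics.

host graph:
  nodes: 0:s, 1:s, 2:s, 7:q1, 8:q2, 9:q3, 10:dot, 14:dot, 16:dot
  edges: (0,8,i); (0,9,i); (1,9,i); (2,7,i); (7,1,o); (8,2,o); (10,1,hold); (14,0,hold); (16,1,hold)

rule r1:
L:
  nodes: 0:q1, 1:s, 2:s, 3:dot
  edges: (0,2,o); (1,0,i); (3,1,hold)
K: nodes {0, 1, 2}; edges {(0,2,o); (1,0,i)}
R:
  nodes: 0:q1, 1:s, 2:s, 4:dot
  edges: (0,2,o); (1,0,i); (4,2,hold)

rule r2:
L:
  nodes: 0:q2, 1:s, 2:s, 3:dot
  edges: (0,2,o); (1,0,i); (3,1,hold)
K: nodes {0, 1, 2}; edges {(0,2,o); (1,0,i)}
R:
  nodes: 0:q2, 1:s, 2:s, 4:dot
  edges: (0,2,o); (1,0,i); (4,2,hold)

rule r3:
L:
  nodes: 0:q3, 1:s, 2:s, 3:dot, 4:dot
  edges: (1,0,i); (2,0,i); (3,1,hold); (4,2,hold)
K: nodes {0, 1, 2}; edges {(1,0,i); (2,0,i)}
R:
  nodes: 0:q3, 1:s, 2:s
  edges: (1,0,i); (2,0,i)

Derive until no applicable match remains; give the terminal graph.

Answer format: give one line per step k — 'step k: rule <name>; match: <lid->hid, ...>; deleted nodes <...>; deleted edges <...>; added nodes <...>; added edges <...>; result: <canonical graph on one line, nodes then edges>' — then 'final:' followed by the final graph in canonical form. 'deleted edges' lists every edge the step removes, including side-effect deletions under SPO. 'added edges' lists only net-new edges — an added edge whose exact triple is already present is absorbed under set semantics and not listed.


step 1: rule r2; match: 0->8, 1->0, 2->2, 3->14; deleted nodes 14; deleted edges (14,0,hold); added nodes 17; added edges (17,2,hold); result: nodes: 0:s, 1:s, 2:s, 7:q1, 8:q2, 9:q3, 10:dot, 16:dot, 17:dot edges: (0,8,i); (0,9,i); (1,9,i); (2,7,i); (7,1,o); (8,2,o); (10,1,hold); (16,1,hold); (17,2,hold)
step 2: rule r1; match: 0->7, 1->2, 2->1, 3->17; deleted nodes 17; deleted edges (17,2,hold); added nodes 18; added edges (18,1,hold); result: nodes: 0:s, 1:s, 2:s, 7:q1, 8:q2, 9:q3, 10:dot, 16:dot, 18:dot edges: (0,8,i); (0,9,i); (1,9,i); (2,7,i); (7,1,o); (8,2,o); (10,1,hold); (16,1,hold); (18,1,hold)
final:
nodes: 0:s, 1:s, 2:s, 7:q1, 8:q2, 9:q3, 10:dot, 16:dot, 18:dot
edges: (0,8,i); (0,9,i); (1,9,i); (2,7,i); (7,1,o); (8,2,o); (10,1,hold); (16,1,hold); (18,1,hold)


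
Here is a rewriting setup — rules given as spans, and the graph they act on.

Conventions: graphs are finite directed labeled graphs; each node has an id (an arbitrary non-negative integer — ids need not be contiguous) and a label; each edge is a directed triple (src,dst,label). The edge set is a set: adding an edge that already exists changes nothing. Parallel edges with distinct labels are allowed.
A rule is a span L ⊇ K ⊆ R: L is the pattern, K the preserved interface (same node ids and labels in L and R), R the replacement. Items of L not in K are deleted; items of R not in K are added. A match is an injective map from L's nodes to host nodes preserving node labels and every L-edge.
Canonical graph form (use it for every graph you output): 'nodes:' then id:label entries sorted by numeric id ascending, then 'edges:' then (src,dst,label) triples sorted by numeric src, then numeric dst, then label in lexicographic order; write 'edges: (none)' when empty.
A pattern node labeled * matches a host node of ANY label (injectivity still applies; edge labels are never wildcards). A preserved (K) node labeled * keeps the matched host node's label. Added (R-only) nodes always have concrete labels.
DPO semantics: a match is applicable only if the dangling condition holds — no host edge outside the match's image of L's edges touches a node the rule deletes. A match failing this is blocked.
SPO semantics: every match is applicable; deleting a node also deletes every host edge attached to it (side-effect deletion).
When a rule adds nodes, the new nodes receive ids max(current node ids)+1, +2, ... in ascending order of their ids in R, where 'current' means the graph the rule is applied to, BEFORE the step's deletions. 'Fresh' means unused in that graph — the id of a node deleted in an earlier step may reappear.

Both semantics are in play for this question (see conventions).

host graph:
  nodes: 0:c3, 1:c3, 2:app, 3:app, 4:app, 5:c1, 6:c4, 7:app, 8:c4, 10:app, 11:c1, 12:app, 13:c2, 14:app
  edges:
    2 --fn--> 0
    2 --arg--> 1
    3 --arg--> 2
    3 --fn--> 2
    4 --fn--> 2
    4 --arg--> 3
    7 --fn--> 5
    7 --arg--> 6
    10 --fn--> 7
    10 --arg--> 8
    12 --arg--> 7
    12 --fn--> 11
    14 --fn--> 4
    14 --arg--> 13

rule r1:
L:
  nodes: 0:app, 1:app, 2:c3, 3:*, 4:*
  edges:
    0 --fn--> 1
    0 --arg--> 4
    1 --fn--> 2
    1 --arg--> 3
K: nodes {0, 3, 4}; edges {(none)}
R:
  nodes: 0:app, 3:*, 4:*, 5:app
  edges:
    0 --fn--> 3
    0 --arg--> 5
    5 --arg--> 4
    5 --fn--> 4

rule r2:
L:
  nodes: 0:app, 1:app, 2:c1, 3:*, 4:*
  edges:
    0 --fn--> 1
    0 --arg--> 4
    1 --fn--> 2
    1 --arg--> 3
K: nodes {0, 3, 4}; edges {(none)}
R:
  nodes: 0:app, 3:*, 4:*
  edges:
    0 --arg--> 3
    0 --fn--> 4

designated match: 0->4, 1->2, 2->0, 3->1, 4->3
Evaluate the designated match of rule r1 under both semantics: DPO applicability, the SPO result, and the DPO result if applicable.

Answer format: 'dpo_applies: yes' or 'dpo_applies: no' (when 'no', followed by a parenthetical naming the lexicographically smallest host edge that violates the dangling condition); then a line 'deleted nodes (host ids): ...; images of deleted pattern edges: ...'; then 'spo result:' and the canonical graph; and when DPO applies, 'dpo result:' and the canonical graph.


dpo_applies: no
(the rule deletes node 2, which keeps host edge (3,2,arg) outside the match image — the dangling condition fails, DPO blocks; SPO proceeds and side-deletes such edges)
deleted nodes (host ids): 0, 2; images of deleted pattern edges: (2,0,fn); (2,1,arg); (4,2,fn); (4,3,arg)
spo result:
nodes: 1:c3, 3:app, 4:app, 5:c1, 6:c4, 7:app, 8:c4, 10:app, 11:c1, 12:app, 13:c2, 14:app, 15:app
edges: (4,1,fn); (4,15,arg); (7,5,fn); (7,6,arg); (10,7,fn); (10,8,arg); (12,7,arg); (12,11,fn); (14,4,fn); (14,13,arg); (15,3,arg); (15,3,fn)


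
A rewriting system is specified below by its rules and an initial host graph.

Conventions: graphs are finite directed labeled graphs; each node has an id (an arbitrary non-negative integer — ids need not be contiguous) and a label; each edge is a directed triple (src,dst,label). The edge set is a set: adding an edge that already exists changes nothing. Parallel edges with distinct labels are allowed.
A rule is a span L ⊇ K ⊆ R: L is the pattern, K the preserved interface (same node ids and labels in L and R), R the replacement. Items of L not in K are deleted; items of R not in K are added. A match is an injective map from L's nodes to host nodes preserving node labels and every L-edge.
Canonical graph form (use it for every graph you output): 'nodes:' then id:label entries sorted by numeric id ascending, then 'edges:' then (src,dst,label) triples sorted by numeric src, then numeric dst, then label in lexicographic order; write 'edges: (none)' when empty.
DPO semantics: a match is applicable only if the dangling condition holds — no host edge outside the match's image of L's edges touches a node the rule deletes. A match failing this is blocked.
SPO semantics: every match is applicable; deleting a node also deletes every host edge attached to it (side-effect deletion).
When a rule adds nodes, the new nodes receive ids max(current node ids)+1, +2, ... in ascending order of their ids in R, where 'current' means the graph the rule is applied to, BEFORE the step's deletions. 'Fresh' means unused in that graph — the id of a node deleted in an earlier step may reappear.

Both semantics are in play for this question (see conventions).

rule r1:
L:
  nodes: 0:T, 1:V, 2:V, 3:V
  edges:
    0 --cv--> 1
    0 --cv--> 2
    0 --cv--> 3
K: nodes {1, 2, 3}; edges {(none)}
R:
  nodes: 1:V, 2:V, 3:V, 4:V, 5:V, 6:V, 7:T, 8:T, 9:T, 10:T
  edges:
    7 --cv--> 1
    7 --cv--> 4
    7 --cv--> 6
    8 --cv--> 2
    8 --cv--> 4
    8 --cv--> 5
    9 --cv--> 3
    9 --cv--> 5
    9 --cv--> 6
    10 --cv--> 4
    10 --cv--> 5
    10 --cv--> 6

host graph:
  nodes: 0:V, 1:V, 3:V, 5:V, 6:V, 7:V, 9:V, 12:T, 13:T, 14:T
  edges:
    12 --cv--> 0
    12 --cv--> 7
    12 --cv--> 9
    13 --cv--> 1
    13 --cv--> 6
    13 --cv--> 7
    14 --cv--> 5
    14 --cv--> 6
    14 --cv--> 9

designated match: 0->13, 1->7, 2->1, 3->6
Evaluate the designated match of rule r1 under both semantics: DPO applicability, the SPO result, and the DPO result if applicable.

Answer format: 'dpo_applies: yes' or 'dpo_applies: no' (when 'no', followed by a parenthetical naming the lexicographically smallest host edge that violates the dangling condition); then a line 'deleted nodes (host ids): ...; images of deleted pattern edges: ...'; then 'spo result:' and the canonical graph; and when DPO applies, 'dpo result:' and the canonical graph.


dpo_applies: yes
deleted nodes (host ids): 13; images of deleted pattern edges: (13,1,cv); (13,6,cv); (13,7,cv)
spo result:
nodes: 0:V, 1:V, 3:V, 5:V, 6:V, 7:V, 9:V, 12:T, 14:T, 15:V, 16:V, 17:V, 18:T, 19:T, 20:T, 21:T
edges: (12,0,cv); (12,7,cv); (12,9,cv); (14,5,cv); (14,6,cv); (14,9,cv); (18,7,cv); (18,15,cv); (18,17,cv); (19,1,cv); (19,15,cv); (19,16,cv); (20,6,cv); (20,16,cv); (20,17,cv); (21,15,cv); (21,16,cv); (21,17,cv)
dpo result:
nodes: 0:V, 1:V, 3:V, 5:V, 6:V, 7:V, 9:V, 12:T, 14:T, 15:V, 16:V, 17:V, 18:T, 19:T, 20:T, 21:T
edges: (12,0,cv); (12,7,cv); (12,9,cv); (14,5,cv); (14,6,cv); (14,9,cv); (18,7,cv); (18,15,cv); (18,17,cv); (19,1,cv); (19,15,cv); (19,16,cv); (20,6,cv); (20,16,cv); (20,17,cv); (21,15,cv); (21,16,cv); (21,17,cv)


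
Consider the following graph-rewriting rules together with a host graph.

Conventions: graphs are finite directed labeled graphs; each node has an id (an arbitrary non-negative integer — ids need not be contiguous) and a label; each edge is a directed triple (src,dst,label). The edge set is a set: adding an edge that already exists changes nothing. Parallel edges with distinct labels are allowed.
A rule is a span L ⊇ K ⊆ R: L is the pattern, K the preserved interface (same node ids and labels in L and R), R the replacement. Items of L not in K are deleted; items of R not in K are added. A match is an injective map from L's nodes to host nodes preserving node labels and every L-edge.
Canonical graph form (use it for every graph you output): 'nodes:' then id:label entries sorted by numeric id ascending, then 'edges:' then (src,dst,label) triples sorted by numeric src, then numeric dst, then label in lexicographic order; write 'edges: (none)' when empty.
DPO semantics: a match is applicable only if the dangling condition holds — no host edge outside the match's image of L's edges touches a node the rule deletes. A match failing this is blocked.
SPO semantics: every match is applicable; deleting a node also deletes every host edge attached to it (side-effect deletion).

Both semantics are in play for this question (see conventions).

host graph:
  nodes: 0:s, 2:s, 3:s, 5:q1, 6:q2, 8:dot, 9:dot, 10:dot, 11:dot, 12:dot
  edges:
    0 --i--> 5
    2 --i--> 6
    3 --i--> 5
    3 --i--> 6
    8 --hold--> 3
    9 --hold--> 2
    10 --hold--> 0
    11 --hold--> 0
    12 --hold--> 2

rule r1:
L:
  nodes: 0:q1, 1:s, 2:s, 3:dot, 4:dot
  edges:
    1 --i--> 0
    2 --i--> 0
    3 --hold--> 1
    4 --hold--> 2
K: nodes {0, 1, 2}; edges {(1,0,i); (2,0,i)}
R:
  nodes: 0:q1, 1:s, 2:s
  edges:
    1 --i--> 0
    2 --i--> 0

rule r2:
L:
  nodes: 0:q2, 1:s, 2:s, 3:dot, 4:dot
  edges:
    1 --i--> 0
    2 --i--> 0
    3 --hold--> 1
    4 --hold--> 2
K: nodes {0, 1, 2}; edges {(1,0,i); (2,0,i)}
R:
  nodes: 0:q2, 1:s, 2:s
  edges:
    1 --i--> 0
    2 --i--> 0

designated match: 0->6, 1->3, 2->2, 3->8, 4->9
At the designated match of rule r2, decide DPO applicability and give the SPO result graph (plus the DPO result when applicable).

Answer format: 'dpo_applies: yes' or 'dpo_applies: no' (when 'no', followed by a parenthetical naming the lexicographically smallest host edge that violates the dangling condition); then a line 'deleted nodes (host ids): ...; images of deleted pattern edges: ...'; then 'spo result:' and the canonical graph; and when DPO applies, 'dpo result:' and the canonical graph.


dpo_applies: yes
deleted nodes (host ids): 8, 9; images of deleted pattern edges: (8,3,hold); (9,2,hold)
spo result:
nodes: 0:s, 2:s, 3:s, 5:q1, 6:q2, 10:dot, 11:dot, 12:dot
edges: (0,5,i); (2,6,i); (3,5,i); (3,6,i); (10,0,hold); (11,0,hold); (12,2,hold)
dpo result:
nodes: 0:s, 2:s, 3:s, 5:q1, 6:q2, 10:dot, 11:dot, 12:dot
edges: (0,5,i); (2,6,i); (3,5,i); (3,6,i); (10,0,hold); (11,0,hold); (12,2,hold)


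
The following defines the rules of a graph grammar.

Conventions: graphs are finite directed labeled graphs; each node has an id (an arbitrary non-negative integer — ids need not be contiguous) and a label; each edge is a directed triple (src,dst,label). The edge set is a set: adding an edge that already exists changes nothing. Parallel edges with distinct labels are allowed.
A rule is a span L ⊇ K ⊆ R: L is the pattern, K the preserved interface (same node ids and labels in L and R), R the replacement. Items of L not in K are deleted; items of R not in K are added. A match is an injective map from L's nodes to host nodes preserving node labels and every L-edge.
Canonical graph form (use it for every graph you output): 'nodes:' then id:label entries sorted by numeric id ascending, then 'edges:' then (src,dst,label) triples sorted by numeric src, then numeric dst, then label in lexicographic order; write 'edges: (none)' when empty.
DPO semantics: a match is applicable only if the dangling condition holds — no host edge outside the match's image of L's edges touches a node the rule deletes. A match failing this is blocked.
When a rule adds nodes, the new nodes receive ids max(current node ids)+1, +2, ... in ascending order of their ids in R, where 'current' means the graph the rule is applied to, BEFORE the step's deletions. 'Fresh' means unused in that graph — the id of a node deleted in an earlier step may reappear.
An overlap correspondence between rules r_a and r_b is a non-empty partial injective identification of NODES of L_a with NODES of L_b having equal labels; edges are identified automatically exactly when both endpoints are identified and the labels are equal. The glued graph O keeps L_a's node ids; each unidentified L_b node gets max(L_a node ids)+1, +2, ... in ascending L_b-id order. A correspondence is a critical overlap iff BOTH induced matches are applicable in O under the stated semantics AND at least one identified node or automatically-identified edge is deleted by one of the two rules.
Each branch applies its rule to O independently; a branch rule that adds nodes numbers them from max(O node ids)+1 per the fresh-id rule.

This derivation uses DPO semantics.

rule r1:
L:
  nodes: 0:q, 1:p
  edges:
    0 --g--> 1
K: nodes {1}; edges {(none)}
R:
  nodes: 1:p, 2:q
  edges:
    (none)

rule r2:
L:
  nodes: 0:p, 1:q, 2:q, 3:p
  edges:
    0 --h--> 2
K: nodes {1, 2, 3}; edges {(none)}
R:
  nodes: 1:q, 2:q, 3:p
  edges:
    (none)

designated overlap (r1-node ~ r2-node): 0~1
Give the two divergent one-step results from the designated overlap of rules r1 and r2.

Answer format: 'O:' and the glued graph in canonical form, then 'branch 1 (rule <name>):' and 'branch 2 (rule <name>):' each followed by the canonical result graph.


O:
nodes: 0:q, 1:p, 2:p, 3:q, 4:p
edges: (0,1,g); (2,3,h)
branch 1 (rule r1):
nodes: 1:p, 2:p, 3:q, 4:p, 5:q
edges: (2,3,h)
branch 2 (rule r2):
nodes: 0:q, 1:p, 3:q, 4:p
edges: (0,1,g)


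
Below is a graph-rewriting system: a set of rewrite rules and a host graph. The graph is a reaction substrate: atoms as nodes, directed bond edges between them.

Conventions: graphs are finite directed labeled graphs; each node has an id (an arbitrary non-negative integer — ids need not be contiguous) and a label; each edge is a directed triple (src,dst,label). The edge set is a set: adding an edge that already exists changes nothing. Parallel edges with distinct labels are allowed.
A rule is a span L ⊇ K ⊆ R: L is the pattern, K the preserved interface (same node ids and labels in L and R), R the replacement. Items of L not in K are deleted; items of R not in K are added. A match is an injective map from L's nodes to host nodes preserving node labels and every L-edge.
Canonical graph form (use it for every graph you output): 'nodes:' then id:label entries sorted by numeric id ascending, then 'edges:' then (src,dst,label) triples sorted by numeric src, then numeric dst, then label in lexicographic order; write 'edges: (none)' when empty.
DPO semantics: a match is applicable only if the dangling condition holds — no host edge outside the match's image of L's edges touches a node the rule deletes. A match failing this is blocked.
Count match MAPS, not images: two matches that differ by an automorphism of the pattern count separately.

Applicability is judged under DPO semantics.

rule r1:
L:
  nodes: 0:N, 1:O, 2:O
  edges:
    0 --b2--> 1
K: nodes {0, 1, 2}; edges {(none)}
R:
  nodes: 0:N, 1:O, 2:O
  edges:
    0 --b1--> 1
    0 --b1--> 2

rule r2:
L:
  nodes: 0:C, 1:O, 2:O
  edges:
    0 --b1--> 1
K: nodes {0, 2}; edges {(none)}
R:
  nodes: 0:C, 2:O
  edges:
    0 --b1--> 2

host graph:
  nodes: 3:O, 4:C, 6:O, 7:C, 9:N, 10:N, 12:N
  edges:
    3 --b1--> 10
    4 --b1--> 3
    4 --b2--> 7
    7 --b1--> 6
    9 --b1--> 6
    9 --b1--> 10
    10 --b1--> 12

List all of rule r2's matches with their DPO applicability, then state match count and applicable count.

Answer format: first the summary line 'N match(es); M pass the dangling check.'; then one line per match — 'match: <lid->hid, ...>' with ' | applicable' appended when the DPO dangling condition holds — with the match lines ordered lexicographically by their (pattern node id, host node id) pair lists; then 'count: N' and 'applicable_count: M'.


2 match(es); 0 pass the dangling check.
match: 0->4, 1->3, 2->6
match: 0->7, 1->6, 2->3
count: 2
applicable_count: 0


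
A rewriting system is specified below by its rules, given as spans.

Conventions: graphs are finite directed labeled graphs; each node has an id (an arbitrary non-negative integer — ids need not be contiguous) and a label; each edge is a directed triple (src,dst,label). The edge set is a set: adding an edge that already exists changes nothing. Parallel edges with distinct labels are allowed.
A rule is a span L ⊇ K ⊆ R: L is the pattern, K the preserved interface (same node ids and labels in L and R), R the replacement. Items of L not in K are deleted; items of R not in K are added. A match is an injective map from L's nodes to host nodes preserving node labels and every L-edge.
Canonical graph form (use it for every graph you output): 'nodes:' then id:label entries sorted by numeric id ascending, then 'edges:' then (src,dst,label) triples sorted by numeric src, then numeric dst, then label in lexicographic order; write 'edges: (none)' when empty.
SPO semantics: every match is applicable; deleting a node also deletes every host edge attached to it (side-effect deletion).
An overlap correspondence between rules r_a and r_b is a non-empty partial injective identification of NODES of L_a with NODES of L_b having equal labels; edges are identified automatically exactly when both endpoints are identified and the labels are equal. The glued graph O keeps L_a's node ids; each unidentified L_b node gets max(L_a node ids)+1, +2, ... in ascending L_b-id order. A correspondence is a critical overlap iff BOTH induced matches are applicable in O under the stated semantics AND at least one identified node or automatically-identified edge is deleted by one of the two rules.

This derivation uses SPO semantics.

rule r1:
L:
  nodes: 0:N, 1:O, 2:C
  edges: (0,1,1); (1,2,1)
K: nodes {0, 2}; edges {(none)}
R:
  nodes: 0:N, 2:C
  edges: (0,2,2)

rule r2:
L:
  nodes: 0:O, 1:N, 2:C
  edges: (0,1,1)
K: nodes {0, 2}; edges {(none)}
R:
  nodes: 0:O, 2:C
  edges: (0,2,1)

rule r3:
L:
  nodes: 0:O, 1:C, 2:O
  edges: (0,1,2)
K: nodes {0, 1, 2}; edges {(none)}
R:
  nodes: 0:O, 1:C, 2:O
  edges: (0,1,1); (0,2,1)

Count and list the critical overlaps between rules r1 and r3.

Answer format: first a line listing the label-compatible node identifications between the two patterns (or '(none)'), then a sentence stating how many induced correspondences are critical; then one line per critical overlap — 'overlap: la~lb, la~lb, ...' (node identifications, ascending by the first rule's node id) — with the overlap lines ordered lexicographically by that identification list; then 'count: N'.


label-compatible node identifications between L(r1) and L(r3): 1~0, 1~2, 2~1
4 of the induced correspondences are critical overlaps of r1 and r3.
overlap: 1~0
overlap: 1~0, 2~1
overlap: 1~2
overlap: 1~2, 2~1
count: 4


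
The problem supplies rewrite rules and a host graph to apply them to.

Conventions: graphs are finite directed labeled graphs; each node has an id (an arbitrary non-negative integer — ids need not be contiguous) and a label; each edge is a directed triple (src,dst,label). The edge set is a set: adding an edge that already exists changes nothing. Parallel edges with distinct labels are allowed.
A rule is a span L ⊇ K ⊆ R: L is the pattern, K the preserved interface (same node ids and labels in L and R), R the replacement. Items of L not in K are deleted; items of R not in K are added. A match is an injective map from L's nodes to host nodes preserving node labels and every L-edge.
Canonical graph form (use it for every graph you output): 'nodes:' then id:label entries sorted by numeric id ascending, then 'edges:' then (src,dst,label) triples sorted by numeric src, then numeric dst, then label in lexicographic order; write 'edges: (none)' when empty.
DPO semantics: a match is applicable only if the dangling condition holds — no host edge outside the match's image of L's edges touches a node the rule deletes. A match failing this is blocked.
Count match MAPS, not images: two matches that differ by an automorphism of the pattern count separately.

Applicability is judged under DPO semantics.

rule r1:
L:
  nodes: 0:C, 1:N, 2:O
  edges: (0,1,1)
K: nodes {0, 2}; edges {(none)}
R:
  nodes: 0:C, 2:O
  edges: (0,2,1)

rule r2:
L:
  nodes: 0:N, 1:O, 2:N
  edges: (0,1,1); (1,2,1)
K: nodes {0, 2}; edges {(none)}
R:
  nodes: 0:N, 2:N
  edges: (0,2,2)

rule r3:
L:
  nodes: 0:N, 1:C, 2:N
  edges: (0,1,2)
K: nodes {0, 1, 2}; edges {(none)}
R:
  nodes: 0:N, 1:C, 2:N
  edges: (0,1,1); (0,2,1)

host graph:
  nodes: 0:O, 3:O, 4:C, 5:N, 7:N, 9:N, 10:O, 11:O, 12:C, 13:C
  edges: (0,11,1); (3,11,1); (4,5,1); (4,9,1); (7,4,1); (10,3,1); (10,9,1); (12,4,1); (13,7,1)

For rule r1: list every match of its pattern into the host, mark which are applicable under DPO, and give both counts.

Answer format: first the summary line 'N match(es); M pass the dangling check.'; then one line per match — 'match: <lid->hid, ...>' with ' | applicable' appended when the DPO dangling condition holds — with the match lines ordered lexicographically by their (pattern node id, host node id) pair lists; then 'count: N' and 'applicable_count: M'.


12 match(es); 4 pass the dangling check.
match: 0->4, 1->5, 2->0 | applicable
match: 0->4, 1->5, 2->3 | applicable
match: 0->4, 1->5, 2->10 | applicable
match: 0->4, 1->5, 2->11 | applicable
match: 0->4, 1->9, 2->0
match: 0->4, 1->9, 2->3
match: 0->4, 1->9, 2->10
match: 0->4, 1->9, 2->11
match: 0->13, 1->7, 2->0
match: 0->13, 1->7, 2->3
match: 0->13, 1->7, 2->10
match: 0->13, 1->7, 2->11
count: 12
applicable_count: 4


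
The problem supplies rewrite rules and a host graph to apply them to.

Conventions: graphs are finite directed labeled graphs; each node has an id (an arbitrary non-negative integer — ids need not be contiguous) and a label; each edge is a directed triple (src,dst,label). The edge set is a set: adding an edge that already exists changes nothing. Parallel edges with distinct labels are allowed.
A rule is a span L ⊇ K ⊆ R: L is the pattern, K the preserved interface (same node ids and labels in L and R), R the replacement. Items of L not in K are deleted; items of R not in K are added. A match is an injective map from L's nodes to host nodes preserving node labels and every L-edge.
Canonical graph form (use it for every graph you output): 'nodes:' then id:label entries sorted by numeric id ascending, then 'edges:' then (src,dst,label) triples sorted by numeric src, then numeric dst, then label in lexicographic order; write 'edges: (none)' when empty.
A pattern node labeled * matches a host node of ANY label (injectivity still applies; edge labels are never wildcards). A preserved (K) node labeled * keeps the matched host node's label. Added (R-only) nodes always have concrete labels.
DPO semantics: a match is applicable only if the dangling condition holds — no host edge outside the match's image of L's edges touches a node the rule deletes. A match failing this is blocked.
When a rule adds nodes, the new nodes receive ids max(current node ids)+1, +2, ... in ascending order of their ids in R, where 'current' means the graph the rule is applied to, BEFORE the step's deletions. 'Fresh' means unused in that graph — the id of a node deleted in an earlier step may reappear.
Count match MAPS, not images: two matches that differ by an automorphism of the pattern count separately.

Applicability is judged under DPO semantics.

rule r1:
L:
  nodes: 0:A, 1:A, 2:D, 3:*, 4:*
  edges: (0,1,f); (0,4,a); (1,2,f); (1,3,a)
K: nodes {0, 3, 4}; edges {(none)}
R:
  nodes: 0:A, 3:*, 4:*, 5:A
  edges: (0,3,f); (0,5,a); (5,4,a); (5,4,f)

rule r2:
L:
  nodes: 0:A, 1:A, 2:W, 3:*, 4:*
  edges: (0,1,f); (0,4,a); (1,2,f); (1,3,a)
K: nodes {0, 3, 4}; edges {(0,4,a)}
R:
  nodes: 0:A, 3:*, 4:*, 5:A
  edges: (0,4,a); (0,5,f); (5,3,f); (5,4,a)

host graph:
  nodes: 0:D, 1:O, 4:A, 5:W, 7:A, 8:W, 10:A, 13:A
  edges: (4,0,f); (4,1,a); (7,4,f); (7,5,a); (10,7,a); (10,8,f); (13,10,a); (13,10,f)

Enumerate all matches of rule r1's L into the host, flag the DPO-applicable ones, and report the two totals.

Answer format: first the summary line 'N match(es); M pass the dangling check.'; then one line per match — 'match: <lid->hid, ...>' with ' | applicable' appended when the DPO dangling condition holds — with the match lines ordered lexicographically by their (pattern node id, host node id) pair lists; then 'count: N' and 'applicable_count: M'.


1 match(es); 1 pass the dangling check.
match: 0->7, 1->4, 2->0, 3->1, 4->5 | applicable
count: 1
applicable_count: 1
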